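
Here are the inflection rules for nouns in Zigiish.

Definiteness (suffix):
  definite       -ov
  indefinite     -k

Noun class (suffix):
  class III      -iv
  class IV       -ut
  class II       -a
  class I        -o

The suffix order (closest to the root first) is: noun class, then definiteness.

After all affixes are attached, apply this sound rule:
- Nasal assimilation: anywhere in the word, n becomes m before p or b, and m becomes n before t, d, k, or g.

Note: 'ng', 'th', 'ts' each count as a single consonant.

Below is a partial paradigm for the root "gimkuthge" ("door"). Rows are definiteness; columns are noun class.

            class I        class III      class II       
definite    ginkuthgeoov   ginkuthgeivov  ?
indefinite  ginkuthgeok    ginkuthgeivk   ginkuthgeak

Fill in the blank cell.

ginkuthgeaov

Attach noun class class II -a → gimkuthgea.
Attach definiteness definite -ov → gimkuthgeaov.
Apply nasal assimilation: gimkuthgeaov → ginkuthgeaov.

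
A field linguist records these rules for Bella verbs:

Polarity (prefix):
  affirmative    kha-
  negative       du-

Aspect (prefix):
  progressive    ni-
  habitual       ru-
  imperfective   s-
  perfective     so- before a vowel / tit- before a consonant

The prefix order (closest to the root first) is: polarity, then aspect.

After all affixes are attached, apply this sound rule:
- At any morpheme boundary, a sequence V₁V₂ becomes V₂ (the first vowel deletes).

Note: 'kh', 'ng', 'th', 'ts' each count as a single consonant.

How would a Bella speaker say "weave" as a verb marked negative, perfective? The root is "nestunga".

Attach polarity negative du- → dunestunga.
Attach aspect perfective tit- (before consonant 'd') → titdunestunga.
Vowel deletion: no change.

titdunestunga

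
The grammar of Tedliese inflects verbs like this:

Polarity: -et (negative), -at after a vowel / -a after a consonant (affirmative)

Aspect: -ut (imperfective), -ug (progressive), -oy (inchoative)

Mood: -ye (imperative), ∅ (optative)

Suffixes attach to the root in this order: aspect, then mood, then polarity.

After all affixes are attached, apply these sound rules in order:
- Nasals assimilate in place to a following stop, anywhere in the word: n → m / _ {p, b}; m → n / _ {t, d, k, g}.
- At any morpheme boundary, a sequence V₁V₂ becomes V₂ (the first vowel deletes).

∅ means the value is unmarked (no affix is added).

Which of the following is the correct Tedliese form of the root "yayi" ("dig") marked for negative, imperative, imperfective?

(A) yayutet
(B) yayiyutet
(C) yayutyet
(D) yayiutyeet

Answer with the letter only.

C

Attach aspect imperfective -ut → yayiut.
Attach mood imperative -ye → yayiutye.
Attach polarity negative -et → yayiutyeet.
Nasal assimilation: no change.
Apply vowel deletion: yayiutyeet → yayutyet.
So the correct form is yayutyet, option (C).
(B) yayiyutet is wrong: it has the affixes in the wrong order.
(D) yayiutyeet is wrong: it fails to apply the sound rule(s).
(A) yayutet is wrong: it uses optative instead of imperative for mood.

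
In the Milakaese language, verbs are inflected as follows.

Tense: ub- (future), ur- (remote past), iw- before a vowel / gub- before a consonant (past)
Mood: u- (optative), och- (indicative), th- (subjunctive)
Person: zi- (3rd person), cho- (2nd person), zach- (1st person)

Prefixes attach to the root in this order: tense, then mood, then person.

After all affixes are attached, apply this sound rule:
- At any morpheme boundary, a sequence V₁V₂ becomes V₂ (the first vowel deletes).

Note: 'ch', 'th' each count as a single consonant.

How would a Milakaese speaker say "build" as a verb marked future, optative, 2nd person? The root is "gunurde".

chubgunurde

Attach tense future ub- → ubgunurde.
Attach mood optative u- → uubgunurde.
Attach person 2nd person cho- → chouubgunurde.
Apply vowel deletion: chouubgunurde → chubgunurde.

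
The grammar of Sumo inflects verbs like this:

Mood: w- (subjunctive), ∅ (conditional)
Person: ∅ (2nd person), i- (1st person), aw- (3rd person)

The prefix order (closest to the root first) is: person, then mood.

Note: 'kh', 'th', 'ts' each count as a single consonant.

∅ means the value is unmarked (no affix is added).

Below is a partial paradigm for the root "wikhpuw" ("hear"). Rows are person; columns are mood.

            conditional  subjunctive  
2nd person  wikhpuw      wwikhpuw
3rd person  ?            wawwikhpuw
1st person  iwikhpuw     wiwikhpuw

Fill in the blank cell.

awwikhpuw

Attach person 3rd person aw- → awwikhpuw.
mood = conditional: zero marking, form stays awwikhpuw.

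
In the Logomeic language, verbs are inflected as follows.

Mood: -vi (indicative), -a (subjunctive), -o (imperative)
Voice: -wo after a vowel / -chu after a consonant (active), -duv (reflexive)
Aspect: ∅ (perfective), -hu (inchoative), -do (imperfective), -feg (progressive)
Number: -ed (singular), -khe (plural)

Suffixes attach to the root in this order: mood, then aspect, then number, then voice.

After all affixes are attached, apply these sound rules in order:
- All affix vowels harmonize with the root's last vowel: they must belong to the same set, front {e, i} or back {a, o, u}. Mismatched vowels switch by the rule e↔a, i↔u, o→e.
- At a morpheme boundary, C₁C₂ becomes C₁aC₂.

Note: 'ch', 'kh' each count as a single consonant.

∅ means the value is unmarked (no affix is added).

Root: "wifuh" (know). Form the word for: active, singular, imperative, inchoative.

Attach mood imperative -o → wifuho.
Attach aspect inchoative -hu → wifuhohu.
Attach number singular -ed → wifuhohued.
Attach voice active -chu (after consonant 'd') → wifuhohuedchu.
Apply vowel harmony: wifuhohuedchu → wifuhohuadchu.
Apply epenthesis: wifuhohuadchu → wifuhohuadachu.

wifuhohuadachu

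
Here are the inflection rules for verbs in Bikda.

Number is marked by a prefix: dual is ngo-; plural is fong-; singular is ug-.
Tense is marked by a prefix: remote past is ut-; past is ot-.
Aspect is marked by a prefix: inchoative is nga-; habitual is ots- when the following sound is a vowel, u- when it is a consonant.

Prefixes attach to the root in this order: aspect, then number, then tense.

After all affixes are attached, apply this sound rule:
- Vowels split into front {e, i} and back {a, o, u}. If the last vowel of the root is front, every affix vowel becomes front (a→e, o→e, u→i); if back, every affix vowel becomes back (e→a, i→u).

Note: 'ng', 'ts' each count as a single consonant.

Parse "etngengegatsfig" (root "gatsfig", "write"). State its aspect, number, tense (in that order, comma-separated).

Segment: ot-ngo-nga-gatsfig.
aspect: nga- → inchoative.
number: ngo- → dual.
tense: ot- → past.

inchoative, dual, past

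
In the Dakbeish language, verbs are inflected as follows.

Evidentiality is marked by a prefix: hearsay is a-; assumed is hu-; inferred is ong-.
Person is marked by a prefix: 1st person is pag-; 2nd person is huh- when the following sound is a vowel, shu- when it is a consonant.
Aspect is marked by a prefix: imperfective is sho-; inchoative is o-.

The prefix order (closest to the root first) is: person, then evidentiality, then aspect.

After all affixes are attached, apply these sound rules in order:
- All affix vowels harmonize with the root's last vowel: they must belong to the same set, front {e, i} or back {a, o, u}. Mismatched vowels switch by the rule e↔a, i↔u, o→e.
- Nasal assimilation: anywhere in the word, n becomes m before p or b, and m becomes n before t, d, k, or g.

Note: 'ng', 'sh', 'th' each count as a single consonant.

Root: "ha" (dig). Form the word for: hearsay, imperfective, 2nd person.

Attach person 2nd person shu- (before consonant 'h') → shuha.
Attach evidentiality hearsay a- → ashuha.
Attach aspect imperfective sho- → shoashuha.
Vowel harmony: no change.
Nasal assimilation: no change.

shoashuha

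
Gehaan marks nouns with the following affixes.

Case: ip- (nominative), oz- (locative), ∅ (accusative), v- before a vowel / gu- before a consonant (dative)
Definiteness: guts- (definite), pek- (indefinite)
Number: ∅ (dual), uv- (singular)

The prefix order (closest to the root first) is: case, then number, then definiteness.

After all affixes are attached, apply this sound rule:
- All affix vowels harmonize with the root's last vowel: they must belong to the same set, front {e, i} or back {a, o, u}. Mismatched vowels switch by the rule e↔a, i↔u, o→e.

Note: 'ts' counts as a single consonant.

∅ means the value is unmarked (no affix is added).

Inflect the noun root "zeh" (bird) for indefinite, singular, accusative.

pekivzeh

case = accusative: zero marking, form stays zeh.
Attach number singular uv- → uvzeh.
Attach definiteness indefinite pek- → pekuvzeh.
Apply vowel harmony: pekuvzeh → pekivzeh.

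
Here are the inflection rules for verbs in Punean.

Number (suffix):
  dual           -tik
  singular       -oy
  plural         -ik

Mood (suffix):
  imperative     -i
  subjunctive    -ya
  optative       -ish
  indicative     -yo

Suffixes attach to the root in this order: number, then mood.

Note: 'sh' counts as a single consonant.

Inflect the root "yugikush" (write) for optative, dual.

yugikushtikish

Attach number dual -tik → yugikushtik.
Attach mood optative -ish → yugikushtikish.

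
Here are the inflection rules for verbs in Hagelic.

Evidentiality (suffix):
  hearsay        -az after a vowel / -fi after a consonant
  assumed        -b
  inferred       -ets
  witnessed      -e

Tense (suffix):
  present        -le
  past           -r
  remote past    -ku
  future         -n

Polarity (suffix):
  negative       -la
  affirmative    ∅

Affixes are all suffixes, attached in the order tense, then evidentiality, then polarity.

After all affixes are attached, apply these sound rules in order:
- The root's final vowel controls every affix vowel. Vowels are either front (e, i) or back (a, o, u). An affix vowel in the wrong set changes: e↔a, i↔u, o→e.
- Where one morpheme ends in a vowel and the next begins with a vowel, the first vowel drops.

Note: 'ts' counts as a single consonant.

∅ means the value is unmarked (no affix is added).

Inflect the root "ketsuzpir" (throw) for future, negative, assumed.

Attach tense future -n → ketsuzpirn.
Attach evidentiality assumed -b → ketsuzpirnb.
Attach polarity negative -la → ketsuzpirnbla.
Apply vowel harmony: ketsuzpirnbla → ketsuzpirnble.
Vowel deletion: no change.

ketsuzpirnble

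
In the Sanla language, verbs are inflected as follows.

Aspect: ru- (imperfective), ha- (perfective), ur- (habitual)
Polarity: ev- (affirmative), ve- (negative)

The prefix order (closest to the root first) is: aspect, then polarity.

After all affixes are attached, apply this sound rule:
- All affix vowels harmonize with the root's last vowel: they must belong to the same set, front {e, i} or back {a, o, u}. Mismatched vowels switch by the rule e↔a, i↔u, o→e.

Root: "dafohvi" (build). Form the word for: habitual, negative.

veirdafohvi

Attach aspect habitual ur- → urdafohvi.
Attach polarity negative ve- → veurdafohvi.
Apply vowel harmony: veurdafohvi → veirdafohvi.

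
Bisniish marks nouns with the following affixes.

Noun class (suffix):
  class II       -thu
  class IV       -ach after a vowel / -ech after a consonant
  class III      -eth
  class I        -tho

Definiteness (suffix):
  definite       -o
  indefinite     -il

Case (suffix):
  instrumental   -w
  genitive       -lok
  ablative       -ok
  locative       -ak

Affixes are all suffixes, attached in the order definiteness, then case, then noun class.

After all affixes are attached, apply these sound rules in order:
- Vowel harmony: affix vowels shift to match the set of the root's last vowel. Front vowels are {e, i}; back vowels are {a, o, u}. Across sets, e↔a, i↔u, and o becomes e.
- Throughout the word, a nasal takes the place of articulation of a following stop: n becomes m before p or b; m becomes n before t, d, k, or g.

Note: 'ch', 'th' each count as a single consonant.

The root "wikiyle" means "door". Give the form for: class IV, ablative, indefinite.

wikiyleilekech

Attach definiteness indefinite -il → wikiyleil.
Attach case ablative -ok → wikiyleilok.
Attach noun class class IV -ech (after consonant 'k') → wikiyleilokech.
Apply vowel harmony: wikiyleilokech → wikiyleilekech.
Nasal assimilation: no change.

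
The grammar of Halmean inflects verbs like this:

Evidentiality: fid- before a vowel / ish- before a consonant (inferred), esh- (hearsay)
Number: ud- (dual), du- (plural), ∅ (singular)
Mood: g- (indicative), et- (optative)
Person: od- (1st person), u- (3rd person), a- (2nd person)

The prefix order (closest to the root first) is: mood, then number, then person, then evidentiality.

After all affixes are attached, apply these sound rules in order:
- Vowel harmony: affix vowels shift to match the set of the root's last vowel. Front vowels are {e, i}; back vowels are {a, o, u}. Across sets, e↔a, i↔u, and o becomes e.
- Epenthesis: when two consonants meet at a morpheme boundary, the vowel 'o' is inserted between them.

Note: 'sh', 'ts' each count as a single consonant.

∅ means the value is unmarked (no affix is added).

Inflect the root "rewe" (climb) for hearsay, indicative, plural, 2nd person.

Attach mood indicative g- → grewe.
Attach number plural du- → dugrewe.
Attach person 2nd person a- → adugrewe.
Attach evidentiality hearsay esh- → eshadugrewe.
Apply vowel harmony: eshadugrewe → eshedigrewe.
Apply epenthesis: eshedigrewe → eshedigorewe.

eshedigorewe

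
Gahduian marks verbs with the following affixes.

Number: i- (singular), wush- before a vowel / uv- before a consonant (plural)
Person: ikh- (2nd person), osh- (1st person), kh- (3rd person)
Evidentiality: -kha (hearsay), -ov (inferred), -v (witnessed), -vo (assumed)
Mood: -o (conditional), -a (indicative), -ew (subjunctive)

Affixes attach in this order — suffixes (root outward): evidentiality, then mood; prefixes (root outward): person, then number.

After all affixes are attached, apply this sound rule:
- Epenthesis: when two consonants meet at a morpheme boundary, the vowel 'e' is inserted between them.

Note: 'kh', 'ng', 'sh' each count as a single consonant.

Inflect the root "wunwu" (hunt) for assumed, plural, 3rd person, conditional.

Attach person 3rd person kh- → khwunwu.
Attach evidentiality assumed -vo → khwunwuvo.
Attach mood conditional -o → khwunwuvoo.
Attach number plural uv- (before consonant 'kh') → uvkhwunwuvoo.
Apply epenthesis: uvkhwunwuvoo → uvekhewunwuvoo.

uvekhewunwuvoo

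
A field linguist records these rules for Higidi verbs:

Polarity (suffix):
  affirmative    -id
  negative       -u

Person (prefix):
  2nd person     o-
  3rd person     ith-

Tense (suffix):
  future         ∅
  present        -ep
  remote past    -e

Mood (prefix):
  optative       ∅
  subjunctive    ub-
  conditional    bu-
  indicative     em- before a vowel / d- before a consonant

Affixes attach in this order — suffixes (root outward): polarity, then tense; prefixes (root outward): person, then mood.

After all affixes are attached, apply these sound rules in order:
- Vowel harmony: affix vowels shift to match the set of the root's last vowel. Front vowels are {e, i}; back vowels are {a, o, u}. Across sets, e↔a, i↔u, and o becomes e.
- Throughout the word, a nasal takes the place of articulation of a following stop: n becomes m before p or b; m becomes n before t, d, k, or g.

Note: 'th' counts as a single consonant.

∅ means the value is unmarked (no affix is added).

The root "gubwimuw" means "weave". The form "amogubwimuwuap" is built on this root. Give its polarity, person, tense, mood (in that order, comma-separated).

negative, 2nd person, present, indicative

Segment: em-o-gubwimuw-u-ep.
polarity: -u → negative.
person: o- → 2nd person.
tense: -ep → present.
mood: em/d- → indicative.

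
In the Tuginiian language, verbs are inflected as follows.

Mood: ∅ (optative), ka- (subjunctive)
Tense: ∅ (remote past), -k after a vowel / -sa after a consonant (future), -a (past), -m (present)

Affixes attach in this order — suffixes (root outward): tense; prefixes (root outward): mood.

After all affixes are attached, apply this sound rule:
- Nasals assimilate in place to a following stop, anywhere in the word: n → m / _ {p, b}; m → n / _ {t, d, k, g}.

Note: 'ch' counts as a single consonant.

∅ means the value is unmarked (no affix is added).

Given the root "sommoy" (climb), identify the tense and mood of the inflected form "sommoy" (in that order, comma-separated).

Segment: sommoy.
tense: ∅ → remote past.
mood: ∅ → optative.

remote past, optative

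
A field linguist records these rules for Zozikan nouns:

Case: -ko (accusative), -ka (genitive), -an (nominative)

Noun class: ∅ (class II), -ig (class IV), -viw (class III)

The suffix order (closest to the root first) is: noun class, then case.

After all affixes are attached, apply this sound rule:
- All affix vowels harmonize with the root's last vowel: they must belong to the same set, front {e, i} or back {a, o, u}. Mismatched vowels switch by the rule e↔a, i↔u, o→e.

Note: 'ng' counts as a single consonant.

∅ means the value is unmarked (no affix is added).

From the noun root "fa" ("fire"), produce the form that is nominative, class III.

favuwan

Attach noun class class III -viw → faviw.
Attach case nominative -an → faviwan.
Apply vowel harmony: faviwan → favuwan.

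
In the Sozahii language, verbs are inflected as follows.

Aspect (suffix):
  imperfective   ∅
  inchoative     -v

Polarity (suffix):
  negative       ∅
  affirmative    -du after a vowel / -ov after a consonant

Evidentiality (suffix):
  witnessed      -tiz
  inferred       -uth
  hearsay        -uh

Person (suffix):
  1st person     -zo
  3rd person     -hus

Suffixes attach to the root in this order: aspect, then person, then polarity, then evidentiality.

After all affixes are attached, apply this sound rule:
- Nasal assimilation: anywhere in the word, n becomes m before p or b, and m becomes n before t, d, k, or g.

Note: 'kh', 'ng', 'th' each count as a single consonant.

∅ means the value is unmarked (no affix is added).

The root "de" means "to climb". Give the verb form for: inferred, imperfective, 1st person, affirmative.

dezoduuth

aspect = imperfective: zero marking, form stays de.
Attach person 1st person -zo → dezo.
Attach polarity affirmative -du (after vowel 'o') → dezodu.
Attach evidentiality inferred -uth → dezoduuth.
Nasal assimilation: no change.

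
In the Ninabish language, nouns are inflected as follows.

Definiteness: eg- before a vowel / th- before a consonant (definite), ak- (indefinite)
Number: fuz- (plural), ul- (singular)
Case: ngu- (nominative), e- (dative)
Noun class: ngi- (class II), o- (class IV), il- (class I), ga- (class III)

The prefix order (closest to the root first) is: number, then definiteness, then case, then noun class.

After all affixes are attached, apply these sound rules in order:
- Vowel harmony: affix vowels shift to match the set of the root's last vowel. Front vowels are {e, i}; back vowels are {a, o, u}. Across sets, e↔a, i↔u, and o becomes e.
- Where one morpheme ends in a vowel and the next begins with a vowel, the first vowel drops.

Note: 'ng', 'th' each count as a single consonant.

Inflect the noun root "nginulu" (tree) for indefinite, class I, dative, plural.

Attach number plural fuz- → fuznginulu.
Attach definiteness indefinite ak- → akfuznginulu.
Attach case dative e- → eakfuznginulu.
Attach noun class class I il- → ileakfuznginulu.
Apply vowel harmony: ileakfuznginulu → ulaakfuznginulu.
Apply vowel deletion: ulaakfuznginulu → ulakfuznginulu.

ulakfuznginulu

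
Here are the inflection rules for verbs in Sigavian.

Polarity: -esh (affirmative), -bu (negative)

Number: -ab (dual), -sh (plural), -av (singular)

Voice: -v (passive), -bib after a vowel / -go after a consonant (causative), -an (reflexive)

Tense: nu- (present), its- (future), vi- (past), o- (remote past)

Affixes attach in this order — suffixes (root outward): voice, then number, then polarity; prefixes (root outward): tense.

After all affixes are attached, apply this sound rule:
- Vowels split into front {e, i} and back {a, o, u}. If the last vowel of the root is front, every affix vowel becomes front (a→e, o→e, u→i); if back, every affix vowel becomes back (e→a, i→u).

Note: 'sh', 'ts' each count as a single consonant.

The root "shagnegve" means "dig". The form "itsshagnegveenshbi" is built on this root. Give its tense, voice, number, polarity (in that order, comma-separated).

Segment: its-shagnegve-an-sh-bu.
tense: its- → future.
voice: -an → reflexive.
number: -sh → plural.
polarity: -bu → negative.

future, reflexive, plural, negative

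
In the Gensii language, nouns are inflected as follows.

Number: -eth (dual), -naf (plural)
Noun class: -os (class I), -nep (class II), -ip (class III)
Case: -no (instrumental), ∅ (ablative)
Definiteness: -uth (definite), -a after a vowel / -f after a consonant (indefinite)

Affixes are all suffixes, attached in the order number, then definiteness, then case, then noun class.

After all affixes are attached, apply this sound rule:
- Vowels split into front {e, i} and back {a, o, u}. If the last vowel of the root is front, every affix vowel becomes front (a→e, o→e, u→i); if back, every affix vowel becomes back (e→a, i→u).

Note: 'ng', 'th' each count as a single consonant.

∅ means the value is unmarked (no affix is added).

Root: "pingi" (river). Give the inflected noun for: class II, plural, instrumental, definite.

pinginefithnenep

Attach number plural -naf → pinginaf.
Attach definiteness definite -uth → pinginafuth.
Attach case instrumental -no → pinginafuthno.
Attach noun class class II -nep → pinginafuthnonep.
Apply vowel harmony: pinginafuthnonep → pinginefithnenep.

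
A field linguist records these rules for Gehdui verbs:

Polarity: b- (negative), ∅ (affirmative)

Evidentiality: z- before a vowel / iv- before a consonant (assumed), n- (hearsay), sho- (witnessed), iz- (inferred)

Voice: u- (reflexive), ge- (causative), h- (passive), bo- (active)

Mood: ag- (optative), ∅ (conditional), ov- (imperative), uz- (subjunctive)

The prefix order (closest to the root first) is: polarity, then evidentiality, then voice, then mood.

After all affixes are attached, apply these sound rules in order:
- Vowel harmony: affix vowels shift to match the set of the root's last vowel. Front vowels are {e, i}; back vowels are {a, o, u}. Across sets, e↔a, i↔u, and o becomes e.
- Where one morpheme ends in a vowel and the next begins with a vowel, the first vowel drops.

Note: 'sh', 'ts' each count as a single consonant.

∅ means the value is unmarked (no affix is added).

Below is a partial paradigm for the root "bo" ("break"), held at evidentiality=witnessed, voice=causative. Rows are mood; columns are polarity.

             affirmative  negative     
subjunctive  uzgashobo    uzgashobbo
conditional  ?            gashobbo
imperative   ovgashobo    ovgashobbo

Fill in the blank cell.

polarity = affirmative: zero marking, form stays bo.
Attach evidentiality witnessed sho- → shobo.
Attach voice causative ge- → geshobo.
mood = conditional: zero marking, form stays geshobo.
Apply vowel harmony: geshobo → gashobo.
Vowel deletion: no change.

gashobo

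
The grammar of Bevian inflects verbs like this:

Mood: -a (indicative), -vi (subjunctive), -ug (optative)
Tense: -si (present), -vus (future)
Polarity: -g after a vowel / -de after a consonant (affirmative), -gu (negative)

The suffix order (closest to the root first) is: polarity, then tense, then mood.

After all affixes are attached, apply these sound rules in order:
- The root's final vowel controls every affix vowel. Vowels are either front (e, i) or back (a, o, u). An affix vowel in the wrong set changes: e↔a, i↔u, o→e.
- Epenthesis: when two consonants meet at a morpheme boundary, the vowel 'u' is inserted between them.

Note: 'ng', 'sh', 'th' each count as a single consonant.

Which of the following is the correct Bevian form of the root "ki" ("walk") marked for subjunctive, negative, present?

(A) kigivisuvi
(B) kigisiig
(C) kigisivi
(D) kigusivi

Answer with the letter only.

C

Attach polarity negative -gu → kigu.
Attach tense present -si → kigusi.
Attach mood subjunctive -vi → kigusivi.
Apply vowel harmony: kigusivi → kigisivi.
Epenthesis: no change.
So the correct form is kigisivi, option (C).
(B) kigisiig is wrong: it uses optative instead of subjunctive for mood.
(D) kigusivi is wrong: it fails to apply the sound rule(s).
(A) kigivisuvi is wrong: it uses future instead of present for tense.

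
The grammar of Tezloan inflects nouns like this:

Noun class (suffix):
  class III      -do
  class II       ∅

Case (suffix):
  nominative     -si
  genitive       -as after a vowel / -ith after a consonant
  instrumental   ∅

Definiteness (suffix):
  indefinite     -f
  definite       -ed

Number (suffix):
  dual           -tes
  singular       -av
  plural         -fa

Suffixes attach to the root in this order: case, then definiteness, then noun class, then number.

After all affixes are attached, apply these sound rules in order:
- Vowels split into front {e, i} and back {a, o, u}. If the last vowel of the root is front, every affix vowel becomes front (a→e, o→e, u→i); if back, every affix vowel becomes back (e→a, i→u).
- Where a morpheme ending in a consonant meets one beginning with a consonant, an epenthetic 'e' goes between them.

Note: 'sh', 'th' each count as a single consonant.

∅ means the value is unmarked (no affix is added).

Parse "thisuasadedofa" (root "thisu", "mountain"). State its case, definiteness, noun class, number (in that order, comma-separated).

genitive, definite, class III, plural

Segment: thisu-as-ed-do-fa.
case: -as/ith → genitive.
definiteness: -ed → definite.
noun class: -do → class III.
number: -fa → plural.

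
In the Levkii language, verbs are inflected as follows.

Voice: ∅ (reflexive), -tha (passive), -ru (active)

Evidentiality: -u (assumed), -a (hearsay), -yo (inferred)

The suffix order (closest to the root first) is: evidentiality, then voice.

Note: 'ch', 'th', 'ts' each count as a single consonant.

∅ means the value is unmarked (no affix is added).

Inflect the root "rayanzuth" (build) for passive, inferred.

Attach evidentiality inferred -yo → rayanzuthyo.
Attach voice passive -tha → rayanzuthyotha.

rayanzuthyotha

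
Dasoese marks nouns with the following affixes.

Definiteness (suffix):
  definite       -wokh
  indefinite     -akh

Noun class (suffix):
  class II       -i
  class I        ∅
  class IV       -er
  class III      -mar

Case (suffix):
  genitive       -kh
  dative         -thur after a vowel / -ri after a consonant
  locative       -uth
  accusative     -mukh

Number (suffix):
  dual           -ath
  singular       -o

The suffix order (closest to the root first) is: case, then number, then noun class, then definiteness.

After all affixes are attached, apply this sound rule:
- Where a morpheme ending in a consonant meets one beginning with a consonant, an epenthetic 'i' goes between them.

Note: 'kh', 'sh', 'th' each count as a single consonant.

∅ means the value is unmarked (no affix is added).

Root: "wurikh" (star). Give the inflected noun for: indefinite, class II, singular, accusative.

Attach case accusative -mukh → wurikhmukh.
Attach number singular -o → wurikhmukho.
Attach noun class class II -i → wurikhmukhoi.
Attach definiteness indefinite -akh → wurikhmukhoiakh.
Apply epenthesis: wurikhmukhoiakh → wurikhimukhoiakh.

wurikhimukhoiakh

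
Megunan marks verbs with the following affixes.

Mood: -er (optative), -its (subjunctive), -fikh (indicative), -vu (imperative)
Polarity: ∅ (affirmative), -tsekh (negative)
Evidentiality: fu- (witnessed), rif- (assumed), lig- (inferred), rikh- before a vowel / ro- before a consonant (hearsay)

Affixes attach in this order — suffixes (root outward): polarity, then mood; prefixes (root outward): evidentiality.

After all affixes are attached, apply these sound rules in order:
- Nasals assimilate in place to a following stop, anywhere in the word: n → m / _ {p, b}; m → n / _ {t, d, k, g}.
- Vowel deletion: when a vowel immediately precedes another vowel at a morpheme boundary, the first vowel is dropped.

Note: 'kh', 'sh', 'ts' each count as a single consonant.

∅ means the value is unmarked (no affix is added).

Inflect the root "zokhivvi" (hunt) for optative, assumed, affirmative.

polarity = affirmative: zero marking, form stays zokhivvi.
Attach evidentiality assumed rif- → rifzokhivvi.
Attach mood optative -er → rifzokhivvier.
Nasal assimilation: no change.
Apply vowel deletion: rifzokhivvier → rifzokhivver.

rifzokhivver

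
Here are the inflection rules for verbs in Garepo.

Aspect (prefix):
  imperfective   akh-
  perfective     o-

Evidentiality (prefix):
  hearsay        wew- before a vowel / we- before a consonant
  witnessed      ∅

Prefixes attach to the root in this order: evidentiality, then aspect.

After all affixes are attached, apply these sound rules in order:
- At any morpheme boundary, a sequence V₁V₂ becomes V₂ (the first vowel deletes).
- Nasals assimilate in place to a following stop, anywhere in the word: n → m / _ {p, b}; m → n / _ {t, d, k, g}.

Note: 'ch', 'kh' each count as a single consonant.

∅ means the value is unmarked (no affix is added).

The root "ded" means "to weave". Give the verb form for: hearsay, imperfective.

akhweded

Attach evidentiality hearsay we- (before consonant 'd') → weded.
Attach aspect imperfective akh- → akhweded.
Vowel deletion: no change.
Nasal assimilation: no change.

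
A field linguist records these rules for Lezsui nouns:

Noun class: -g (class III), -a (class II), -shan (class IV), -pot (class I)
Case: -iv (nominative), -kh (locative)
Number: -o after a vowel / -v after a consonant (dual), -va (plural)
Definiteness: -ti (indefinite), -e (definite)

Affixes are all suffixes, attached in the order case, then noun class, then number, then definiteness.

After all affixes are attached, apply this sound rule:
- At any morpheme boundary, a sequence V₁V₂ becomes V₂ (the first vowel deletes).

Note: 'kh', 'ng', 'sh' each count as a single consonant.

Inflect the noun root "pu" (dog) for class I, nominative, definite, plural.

Attach case nominative -iv → puiv.
Attach noun class class I -pot → puivpot.
Attach number plural -va → puivpotva.
Attach definiteness definite -e → puivpotvae.
Apply vowel deletion: puivpotvae → pivpotve.

pivpotve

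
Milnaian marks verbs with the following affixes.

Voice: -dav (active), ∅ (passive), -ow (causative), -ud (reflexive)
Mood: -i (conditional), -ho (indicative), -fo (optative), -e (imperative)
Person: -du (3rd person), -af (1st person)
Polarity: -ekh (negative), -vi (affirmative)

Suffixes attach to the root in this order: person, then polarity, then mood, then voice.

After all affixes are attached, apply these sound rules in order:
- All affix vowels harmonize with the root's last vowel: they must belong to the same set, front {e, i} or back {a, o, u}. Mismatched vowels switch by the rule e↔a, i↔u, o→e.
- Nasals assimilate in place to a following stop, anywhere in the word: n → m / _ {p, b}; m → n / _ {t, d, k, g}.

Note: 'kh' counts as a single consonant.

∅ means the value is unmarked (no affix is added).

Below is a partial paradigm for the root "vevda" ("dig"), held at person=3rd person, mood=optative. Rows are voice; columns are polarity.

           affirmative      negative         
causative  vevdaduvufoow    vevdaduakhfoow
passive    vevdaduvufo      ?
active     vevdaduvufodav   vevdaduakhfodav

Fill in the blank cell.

vevdaduakhfo

Attach person 3rd person -du → vevdadu.
Attach polarity negative -ekh → vevdaduekh.
Attach mood optative -fo → vevdaduekhfo.
voice = passive: zero marking, form stays vevdaduekhfo.
Apply vowel harmony: vevdaduekhfo → vevdaduakhfo.
Nasal assimilation: no change.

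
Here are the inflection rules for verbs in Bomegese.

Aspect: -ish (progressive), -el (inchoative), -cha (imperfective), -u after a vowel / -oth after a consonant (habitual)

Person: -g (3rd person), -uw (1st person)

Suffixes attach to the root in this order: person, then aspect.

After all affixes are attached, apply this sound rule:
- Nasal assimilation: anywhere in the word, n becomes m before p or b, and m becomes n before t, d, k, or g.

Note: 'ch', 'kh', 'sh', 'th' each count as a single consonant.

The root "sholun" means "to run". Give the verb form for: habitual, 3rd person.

sholungoth

Attach person 3rd person -g → sholung.
Attach aspect habitual -oth (after consonant 'g') → sholungoth.
Nasal assimilation: no change.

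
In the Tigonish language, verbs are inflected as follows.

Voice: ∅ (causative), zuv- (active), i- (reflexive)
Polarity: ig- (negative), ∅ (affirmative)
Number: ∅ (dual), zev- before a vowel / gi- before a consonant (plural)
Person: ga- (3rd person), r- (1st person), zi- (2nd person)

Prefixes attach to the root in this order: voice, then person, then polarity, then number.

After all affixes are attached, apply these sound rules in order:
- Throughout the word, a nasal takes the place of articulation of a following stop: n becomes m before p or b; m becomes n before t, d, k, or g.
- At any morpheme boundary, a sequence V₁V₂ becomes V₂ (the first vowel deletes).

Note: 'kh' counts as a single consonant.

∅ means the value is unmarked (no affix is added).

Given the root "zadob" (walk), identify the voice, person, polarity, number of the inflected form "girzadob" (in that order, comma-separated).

causative, 1st person, affirmative, plural

Segment: gi-r-zadob.
voice: ∅ → causative.
person: r- → 1st person.
polarity: ∅ → affirmative.
number: zev/gi- → plural.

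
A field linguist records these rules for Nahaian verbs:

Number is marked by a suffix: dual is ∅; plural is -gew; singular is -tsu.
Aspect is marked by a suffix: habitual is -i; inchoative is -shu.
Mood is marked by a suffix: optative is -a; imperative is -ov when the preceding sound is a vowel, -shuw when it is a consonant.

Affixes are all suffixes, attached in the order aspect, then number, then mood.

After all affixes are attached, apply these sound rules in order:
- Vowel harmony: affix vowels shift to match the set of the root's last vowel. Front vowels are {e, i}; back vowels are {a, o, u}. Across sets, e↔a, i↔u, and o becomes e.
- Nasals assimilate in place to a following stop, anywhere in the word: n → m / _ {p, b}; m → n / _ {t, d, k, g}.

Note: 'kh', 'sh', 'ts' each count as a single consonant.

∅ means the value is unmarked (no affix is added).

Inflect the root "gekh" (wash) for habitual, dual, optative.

Attach aspect habitual -i → gekhi.
number = dual: zero marking, form stays gekhi.
Attach mood optative -a → gekhia.
Apply vowel harmony: gekhia → gekhie.
Nasal assimilation: no change.

gekhie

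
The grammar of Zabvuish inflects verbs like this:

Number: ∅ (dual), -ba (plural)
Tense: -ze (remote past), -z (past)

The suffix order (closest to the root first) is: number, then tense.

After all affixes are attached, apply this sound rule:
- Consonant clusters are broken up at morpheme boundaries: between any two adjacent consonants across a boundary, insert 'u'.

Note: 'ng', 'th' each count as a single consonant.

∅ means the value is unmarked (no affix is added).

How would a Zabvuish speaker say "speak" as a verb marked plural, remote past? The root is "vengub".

vengububaze

Attach number plural -ba → vengubba.
Attach tense remote past -ze → vengubbaze.
Apply epenthesis: vengubbaze → vengububaze.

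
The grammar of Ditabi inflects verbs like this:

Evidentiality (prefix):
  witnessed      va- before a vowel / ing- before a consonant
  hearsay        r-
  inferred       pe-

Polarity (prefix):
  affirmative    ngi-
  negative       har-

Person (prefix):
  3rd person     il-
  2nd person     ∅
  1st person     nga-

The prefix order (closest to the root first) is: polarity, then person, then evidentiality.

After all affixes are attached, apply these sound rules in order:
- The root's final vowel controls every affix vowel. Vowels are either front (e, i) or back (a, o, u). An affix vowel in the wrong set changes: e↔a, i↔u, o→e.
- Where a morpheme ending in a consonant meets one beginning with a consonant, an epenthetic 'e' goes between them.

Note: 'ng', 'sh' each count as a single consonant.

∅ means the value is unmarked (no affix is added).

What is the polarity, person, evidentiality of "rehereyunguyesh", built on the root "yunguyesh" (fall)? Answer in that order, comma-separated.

negative, 2nd person, hearsay

Segment: r-har-yunguyesh.
polarity: har- → negative.
person: ∅ → 2nd person.
evidentiality: r- → hearsay.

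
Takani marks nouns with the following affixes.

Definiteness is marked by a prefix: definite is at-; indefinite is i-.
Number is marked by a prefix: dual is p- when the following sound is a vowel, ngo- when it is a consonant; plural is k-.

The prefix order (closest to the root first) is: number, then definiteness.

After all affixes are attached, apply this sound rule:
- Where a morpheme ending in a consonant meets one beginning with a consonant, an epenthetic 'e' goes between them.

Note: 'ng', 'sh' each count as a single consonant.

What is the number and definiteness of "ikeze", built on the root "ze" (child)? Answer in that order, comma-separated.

plural, indefinite

Segment: i-k-ze.
number: k- → plural.
definiteness: i- → indefinite.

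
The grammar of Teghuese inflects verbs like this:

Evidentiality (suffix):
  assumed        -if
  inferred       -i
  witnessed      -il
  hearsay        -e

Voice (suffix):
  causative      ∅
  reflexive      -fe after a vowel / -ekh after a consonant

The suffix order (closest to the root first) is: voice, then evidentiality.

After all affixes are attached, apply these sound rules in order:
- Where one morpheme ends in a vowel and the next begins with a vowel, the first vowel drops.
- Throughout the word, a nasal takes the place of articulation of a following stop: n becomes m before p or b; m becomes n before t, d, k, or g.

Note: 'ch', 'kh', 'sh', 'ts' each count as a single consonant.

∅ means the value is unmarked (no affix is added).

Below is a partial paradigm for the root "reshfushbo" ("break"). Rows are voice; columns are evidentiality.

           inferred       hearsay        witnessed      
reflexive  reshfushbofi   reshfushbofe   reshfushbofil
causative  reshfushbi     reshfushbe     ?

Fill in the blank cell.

voice = causative: zero marking, form stays reshfushbo.
Attach evidentiality witnessed -il → reshfushboil.
Apply vowel deletion: reshfushboil → reshfushbil.
Nasal assimilation: no change.

reshfushbil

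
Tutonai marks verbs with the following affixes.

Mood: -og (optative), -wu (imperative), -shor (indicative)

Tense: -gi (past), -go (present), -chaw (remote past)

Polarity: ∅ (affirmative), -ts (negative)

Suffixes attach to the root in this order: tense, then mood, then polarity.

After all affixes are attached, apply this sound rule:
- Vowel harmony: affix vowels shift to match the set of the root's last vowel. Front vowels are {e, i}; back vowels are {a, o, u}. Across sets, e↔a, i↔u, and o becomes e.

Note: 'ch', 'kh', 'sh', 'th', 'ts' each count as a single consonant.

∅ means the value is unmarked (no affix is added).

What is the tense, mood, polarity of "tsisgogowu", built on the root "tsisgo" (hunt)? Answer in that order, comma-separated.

Segment: tsisgo-go-wu.
tense: -go → present.
mood: -wu → imperative.
polarity: ∅ → affirmative.

present, imperative, affirmative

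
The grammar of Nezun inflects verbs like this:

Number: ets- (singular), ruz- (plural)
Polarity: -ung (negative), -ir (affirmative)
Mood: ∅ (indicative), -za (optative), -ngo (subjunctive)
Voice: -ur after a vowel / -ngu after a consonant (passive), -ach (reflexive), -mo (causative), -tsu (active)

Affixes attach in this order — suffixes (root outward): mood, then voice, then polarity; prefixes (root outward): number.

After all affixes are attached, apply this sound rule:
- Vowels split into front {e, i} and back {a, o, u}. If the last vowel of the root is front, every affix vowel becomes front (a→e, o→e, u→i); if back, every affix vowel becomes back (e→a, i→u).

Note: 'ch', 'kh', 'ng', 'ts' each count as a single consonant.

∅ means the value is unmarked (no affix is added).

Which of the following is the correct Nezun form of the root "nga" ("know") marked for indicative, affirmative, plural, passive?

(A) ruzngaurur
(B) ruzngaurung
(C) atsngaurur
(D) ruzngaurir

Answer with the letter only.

A

mood = indicative: zero marking, form stays nga.
Attach voice passive -ur (after vowel 'a') → ngaur.
Attach number plural ruz- → ruzngaur.
Attach polarity affirmative -ir → ruzngaurir.
Apply vowel harmony: ruzngaurir → ruzngaurur.
So the correct form is ruzngaurur, option (A).
(C) atsngaurur is wrong: it uses singular instead of plural for number.
(D) ruzngaurir is wrong: it fails to apply the sound rule(s).
(B) ruzngaurung is wrong: it uses negative instead of affirmative for polarity.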